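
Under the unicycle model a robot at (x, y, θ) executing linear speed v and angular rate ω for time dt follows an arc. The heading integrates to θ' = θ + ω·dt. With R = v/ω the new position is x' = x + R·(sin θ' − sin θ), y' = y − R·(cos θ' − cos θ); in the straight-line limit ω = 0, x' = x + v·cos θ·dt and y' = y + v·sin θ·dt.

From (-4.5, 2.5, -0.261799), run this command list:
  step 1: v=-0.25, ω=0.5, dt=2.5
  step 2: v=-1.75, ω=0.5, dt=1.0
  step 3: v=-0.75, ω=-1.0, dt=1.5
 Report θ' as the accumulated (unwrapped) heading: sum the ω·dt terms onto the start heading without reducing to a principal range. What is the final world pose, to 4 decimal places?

(-6.3687, -0.0329, -0.0118)

step 1: θ'=0.9882 (R=-0.5000) → pose (-5.0469, 2.2921, 0.9882)
step 2: θ'=1.4882 (R=-3.5000) → pose (-5.6124, 0.6552, 1.4882)
step 3: θ'=-0.0118 (R=0.7500) → pose (-6.3687, -0.0329, -0.0118)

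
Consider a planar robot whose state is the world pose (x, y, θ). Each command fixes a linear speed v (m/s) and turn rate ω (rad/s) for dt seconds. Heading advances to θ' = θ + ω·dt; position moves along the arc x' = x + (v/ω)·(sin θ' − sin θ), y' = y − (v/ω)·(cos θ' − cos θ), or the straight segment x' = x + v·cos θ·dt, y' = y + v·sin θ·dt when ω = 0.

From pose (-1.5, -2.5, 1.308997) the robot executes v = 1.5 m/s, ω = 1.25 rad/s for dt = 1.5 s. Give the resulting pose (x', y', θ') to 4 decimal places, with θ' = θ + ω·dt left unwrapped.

(-2.7100, -0.9905, 3.1840)

θ' = 1.3090 + 1.25·1.5 = 3.1840
R = v/ω = 1.5/1.25 = 1.2000
x' = -1.5 + 1.2000·(sin 3.1840 − sin 1.3090) = -2.7100
y' = -2.5 − 1.2000·(cos 3.1840 − cos 1.3090) = -0.9905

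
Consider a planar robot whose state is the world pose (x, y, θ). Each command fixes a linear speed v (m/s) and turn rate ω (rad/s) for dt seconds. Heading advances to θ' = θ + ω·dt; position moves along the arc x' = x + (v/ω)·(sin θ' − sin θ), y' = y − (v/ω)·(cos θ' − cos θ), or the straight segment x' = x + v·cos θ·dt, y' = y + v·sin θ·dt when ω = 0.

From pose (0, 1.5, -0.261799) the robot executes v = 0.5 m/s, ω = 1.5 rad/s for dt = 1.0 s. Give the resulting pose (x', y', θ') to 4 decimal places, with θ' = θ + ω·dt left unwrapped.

θ' = -0.2618 + 1.5·1.0 = 1.2382
R = v/ω = 0.5/1.5 = 0.3333
x' = 0 + 0.3333·(sin 1.2382 − sin -0.2618) = 0.4013
y' = 1.5 − 0.3333·(cos 1.2382 − cos -0.2618) = 1.7131

(0.4013, 1.7131, 1.2382)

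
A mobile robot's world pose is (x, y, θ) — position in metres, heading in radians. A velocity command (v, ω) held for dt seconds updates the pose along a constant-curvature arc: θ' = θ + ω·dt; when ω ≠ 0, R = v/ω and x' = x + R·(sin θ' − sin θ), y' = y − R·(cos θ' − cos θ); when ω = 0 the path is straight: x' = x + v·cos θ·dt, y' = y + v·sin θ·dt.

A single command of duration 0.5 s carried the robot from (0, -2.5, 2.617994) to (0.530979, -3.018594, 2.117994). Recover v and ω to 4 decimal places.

v = -1.5000, ω = -1.0000

Δθ = 2.117994 − 2.617994 = -0.500000
ω = Δθ/dt = -0.500000/0.5 = -1.0000
R = Δx/(sin θ' − sin θ) = 1.5000
v = R·ω = 1.5000·-1.0000 = -1.5000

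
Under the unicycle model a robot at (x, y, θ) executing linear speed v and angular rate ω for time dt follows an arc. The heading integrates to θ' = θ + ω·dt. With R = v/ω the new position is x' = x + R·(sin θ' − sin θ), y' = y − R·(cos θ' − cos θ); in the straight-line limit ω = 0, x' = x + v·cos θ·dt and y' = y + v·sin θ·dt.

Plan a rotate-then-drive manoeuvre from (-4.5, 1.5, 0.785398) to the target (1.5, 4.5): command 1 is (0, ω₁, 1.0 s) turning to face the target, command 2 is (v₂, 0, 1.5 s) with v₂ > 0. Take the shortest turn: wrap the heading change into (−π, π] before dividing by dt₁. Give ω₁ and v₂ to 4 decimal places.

ω₁ = -0.3218, v₂ = 4.4721

heading to target = atan2(4.5−1.5, 1.5−-4.5) = 0.4636
Δθ = wrap(0.4636 − 0.7854) = -0.3218; ω₁ = Δθ/dt₁ = -0.3218
distance = √((1.5−-4.5)² + (4.5−1.5)²) = 6.7082; v₂ = distance/dt₂ = 4.4721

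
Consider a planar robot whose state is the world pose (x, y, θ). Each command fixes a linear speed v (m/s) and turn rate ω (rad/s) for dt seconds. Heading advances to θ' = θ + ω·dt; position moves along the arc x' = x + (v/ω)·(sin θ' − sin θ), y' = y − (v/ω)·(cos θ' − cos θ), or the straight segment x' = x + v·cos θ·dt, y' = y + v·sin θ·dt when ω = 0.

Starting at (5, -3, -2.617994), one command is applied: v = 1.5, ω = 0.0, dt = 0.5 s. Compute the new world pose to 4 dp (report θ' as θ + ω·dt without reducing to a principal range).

(4.3505, -3.3750, -2.6180)

θ' = -2.6180 + 0.0·0.5 = -2.6180
ω = 0 → straight: x' = 5 + 1.5·cos(-2.6180)·0.5 = 4.3505
y' = -3 + 1.5·sin(-2.6180)·0.5 = -3.3750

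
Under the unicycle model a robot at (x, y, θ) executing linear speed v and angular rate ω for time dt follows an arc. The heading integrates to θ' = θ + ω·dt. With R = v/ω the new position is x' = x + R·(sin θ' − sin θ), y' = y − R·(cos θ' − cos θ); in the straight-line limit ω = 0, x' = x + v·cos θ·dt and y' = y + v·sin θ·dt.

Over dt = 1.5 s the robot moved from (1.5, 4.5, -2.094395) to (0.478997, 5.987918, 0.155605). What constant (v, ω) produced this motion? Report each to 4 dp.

v = -1.5000, ω = 1.5000

Δθ = 0.155605 − -2.094395 = 2.250000
ω = Δθ/dt = 2.250000/1.5 = 1.5000
R = −Δy/(cos θ' − cos θ) = -1.0000
v = R·ω = -1.0000·1.5000 = -1.5000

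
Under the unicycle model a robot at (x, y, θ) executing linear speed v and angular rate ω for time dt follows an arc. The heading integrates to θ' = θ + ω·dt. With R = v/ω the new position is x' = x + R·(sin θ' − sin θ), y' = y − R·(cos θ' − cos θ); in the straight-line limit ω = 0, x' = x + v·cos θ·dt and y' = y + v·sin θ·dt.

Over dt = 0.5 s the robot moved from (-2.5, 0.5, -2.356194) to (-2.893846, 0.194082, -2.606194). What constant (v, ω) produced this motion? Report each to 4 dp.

Δθ = -2.606194 − -2.356194 = -0.250000
ω = Δθ/dt = -0.250000/0.5 = -0.5000
R = Δx/(sin θ' − sin θ) = -2.0000
v = R·ω = -2.0000·-0.5000 = 1.0000

v = 1.0000, ω = -0.5000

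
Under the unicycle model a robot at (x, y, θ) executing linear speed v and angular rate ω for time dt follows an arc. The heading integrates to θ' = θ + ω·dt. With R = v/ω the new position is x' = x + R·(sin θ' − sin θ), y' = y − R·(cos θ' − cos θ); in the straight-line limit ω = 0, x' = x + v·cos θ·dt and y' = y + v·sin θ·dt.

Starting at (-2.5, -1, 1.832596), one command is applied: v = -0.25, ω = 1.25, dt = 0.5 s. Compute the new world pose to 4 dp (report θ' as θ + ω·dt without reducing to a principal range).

θ' = 1.8326 + 1.25·0.5 = 2.4576
R = v/ω = -0.25/1.25 = -0.2000
x' = -2.5 + -0.2000·(sin 2.4576 − sin 1.8326) = -2.4332
y' = -1 − -0.2000·(cos 2.4576 − cos 1.8326) = -1.1032

(-2.4332, -1.1032, 2.4576)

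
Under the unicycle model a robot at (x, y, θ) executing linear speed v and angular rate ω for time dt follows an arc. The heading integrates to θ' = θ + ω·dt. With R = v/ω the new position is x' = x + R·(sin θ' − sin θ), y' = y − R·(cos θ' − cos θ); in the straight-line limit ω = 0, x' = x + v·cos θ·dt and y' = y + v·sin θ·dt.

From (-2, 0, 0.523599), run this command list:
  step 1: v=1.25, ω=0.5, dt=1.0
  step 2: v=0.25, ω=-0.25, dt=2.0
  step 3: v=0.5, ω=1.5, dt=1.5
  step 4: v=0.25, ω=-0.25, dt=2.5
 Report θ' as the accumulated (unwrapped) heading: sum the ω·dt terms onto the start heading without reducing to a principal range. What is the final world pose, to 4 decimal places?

step 1: θ'=1.0236 (R=2.5000) → pose (-1.1150, 0.8643, 1.0236)
step 2: θ'=0.5236 (R=-1.0000) → pose (-0.7610, 1.2101, 0.5236)
step 3: θ'=2.7736 (R=0.3333) → pose (-0.8078, 1.8097, 2.7736)
step 4: θ'=2.1486 (R=-1.0000) → pose (-1.2857, 2.1966, 2.1486)

(-1.2857, 2.1966, 2.1486)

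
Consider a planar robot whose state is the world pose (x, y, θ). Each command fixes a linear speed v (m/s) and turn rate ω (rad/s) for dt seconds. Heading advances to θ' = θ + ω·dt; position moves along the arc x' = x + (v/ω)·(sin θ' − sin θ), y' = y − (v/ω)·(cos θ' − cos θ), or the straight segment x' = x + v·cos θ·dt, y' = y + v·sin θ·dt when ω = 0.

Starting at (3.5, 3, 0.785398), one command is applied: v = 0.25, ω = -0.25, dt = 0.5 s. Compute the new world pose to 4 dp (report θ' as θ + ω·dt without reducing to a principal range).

θ' = 0.7854 + -0.25·0.5 = 0.6604
R = v/ω = 0.25/-0.25 = -1.0000
x' = 3.5 + -1.0000·(sin 0.6604 − sin 0.7854) = 3.5937
y' = 3 − -1.0000·(cos 0.6604 − cos 0.7854) = 3.0826

(3.5937, 3.0826, 0.6604)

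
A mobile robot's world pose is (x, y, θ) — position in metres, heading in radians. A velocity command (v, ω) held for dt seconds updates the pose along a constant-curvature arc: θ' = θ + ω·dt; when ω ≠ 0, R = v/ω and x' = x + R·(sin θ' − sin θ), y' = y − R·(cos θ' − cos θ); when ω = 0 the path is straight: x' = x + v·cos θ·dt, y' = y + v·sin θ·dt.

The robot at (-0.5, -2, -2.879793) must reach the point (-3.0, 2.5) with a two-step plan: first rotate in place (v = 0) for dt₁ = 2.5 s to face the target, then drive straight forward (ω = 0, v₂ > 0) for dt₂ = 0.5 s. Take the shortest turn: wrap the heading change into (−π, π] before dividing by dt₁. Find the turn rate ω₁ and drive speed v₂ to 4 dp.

heading to target = atan2(2.5−-2, -3−-0.5) = 2.0779
Δθ = wrap(2.0779 − -2.8798) = -1.3255; ω₁ = Δθ/dt₁ = -0.5302
distance = √((-3−-0.5)² + (2.5−-2)²) = 5.1478; v₂ = distance/dt₂ = 10.2956

ω₁ = -0.5302, v₂ = 10.2956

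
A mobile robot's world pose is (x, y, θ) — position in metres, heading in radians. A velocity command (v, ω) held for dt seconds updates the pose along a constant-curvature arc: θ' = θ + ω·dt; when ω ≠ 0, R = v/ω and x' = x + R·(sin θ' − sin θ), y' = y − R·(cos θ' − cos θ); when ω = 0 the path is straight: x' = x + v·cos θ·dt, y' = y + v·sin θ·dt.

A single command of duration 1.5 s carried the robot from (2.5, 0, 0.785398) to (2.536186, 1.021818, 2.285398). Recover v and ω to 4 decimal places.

v = 0.7500, ω = 1.0000

Δθ = 2.285398 − 0.785398 = 1.500000
ω = Δθ/dt = 1.500000/1.5 = 1.0000
R = −Δy/(cos θ' − cos θ) = 0.7500
v = R·ω = 0.7500·1.0000 = 0.7500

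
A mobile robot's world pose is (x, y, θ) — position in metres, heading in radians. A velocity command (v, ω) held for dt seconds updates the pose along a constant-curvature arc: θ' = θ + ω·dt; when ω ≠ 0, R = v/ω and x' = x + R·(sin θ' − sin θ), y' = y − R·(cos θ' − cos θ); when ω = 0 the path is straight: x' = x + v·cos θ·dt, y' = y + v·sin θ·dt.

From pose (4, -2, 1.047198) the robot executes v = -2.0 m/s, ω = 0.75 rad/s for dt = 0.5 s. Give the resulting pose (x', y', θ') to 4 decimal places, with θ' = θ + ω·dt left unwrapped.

θ' = 1.0472 + 0.75·0.5 = 1.4222
R = v/ω = -2.0/0.75 = -2.6667
x' = 4 + -2.6667·(sin 1.4222 − sin 1.0472) = 3.6721
y' = -2 − -2.6667·(cos 1.4222 − cos 1.0472) = -2.9385

(3.6721, -2.9385, 1.4222)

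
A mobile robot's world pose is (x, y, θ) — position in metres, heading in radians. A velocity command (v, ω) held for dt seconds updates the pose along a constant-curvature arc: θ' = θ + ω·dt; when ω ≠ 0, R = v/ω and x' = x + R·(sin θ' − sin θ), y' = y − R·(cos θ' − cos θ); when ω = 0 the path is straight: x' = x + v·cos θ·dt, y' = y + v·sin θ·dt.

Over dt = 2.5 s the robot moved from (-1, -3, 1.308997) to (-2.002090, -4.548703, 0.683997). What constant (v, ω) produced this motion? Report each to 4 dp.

Δθ = 0.683997 − 1.308997 = -0.625000
ω = Δθ/dt = -0.625000/2.5 = -0.2500
R = −Δy/(cos θ' − cos θ) = 3.0000
v = R·ω = 3.0000·-0.2500 = -0.7500

v = -0.7500, ω = -0.2500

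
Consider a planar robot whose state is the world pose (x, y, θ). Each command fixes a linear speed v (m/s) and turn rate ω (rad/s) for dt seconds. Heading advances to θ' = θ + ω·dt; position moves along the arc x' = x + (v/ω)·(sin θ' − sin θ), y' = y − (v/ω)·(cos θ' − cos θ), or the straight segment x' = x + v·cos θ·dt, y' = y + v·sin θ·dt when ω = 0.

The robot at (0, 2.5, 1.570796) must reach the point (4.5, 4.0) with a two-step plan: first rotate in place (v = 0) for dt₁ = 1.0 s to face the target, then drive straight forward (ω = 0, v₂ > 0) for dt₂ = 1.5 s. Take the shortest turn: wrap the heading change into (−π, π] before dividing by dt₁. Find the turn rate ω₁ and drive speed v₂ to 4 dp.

heading to target = atan2(4−2.5, 4.5−0) = 0.3218
Δθ = wrap(0.3218 − 1.5708) = -1.2490; ω₁ = Δθ/dt₁ = -1.2490
distance = √((4.5−0)² + (4−2.5)²) = 4.7434; v₂ = distance/dt₂ = 3.1623

ω₁ = -1.2490, v₂ = 3.1623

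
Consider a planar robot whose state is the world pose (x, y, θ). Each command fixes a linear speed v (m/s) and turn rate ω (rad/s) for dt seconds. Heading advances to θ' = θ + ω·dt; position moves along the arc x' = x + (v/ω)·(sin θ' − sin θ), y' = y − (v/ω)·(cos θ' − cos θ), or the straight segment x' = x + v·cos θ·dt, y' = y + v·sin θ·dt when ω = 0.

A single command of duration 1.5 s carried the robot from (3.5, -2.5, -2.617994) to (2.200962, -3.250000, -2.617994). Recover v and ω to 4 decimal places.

v = 1.0000, ω = 0.0000

Δθ = -2.617994 − -2.617994 = 0.000000
ω = Δθ/dt = 0.000000/1.5 = 0.0000
ω = 0 → v = (Δx·cos θ + Δy·sin θ)/dt = 1.0000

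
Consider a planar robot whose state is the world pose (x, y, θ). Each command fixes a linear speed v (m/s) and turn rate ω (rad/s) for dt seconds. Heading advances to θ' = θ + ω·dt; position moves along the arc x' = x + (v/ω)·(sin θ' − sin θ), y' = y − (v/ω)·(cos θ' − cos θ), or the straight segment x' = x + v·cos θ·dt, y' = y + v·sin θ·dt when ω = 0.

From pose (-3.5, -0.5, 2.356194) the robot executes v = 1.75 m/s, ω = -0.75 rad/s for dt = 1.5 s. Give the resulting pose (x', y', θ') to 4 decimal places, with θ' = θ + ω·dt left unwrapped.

(-4.0502, 1.9272, 1.2312)

θ' = 2.3562 + -0.75·1.5 = 1.2312
R = v/ω = 1.75/-0.75 = -2.3333
x' = -3.5 + -2.3333·(sin 1.2312 − sin 2.3562) = -4.0502
y' = -0.5 − -2.3333·(cos 1.2312 − cos 2.3562) = 1.9272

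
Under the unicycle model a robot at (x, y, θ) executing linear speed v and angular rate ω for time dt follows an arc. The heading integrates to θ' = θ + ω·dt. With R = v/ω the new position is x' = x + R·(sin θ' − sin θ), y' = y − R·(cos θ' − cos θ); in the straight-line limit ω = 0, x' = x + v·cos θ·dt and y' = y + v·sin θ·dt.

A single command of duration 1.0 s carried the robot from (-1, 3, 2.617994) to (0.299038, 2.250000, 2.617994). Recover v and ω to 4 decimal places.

Δθ = 2.617994 − 2.617994 = 0.000000
ω = Δθ/dt = 0.000000/1.0 = 0.0000
ω = 0 → v = (Δx·cos θ + Δy·sin θ)/dt = -1.5000

v = -1.5000, ω = 0.0000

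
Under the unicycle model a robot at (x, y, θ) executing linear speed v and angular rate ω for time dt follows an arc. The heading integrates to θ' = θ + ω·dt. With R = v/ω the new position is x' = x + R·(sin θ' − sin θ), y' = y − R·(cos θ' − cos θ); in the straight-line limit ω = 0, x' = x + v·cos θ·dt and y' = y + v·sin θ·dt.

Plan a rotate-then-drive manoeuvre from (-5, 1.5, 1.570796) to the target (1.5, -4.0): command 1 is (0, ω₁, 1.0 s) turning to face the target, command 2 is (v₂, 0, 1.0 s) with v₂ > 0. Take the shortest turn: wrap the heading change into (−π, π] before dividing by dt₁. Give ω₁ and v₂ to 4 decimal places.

heading to target = atan2(-4−1.5, 1.5−-5) = -0.7023
Δθ = wrap(-0.7023 − 1.5708) = -2.2731; ω₁ = Δθ/dt₁ = -2.2731
distance = √((1.5−-5)² + (-4−1.5)²) = 8.5147; v₂ = distance/dt₂ = 8.5147

ω₁ = -2.2731, v₂ = 8.5147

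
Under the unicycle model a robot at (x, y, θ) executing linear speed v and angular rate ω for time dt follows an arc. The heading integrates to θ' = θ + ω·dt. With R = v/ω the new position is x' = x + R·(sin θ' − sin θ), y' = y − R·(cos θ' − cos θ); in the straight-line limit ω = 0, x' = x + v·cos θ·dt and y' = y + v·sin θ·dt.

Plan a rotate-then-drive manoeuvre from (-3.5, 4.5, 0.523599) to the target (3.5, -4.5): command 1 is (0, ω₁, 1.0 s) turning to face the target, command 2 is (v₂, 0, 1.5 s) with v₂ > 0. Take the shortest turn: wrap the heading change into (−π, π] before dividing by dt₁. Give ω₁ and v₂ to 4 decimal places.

ω₁ = -1.4334, v₂ = 7.6012

heading to target = atan2(-4.5−4.5, 3.5−-3.5) = -0.9098
Δθ = wrap(-0.9098 − 0.5236) = -1.4334; ω₁ = Δθ/dt₁ = -1.4334
distance = √((3.5−-3.5)² + (-4.5−4.5)²) = 11.4018; v₂ = distance/dt₂ = 7.6012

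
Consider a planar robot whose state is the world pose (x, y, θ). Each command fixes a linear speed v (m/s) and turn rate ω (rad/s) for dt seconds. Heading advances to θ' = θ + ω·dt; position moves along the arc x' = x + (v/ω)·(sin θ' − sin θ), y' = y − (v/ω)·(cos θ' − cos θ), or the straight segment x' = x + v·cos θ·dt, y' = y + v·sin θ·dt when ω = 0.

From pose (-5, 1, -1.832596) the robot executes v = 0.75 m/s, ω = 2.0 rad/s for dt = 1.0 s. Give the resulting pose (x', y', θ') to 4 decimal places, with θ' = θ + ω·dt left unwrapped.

(-4.5753, 0.5332, 0.1674)

θ' = -1.8326 + 2.0·1.0 = 0.1674
R = v/ω = 0.75/2.0 = 0.3750
x' = -5 + 0.3750·(sin 0.1674 − sin -1.8326) = -4.5753
y' = 1 − 0.3750·(cos 0.1674 − cos -1.8326) = 0.5332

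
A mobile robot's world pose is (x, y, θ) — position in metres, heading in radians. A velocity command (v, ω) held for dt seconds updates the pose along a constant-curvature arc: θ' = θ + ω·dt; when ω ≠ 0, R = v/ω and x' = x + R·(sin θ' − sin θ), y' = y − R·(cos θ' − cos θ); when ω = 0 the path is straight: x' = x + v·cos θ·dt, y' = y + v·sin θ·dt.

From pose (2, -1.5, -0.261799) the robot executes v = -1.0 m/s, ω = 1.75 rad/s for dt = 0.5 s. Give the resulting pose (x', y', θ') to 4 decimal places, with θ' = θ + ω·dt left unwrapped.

θ' = -0.2618 + 1.75·0.5 = 0.6132
R = v/ω = -1.0/1.75 = -0.5714
x' = 2 + -0.5714·(sin 0.6132 − sin -0.2618) = 1.5233
y' = -1.5 − -0.5714·(cos 0.6132 − cos -0.2618) = -1.5846

(1.5233, -1.5846, 0.6132)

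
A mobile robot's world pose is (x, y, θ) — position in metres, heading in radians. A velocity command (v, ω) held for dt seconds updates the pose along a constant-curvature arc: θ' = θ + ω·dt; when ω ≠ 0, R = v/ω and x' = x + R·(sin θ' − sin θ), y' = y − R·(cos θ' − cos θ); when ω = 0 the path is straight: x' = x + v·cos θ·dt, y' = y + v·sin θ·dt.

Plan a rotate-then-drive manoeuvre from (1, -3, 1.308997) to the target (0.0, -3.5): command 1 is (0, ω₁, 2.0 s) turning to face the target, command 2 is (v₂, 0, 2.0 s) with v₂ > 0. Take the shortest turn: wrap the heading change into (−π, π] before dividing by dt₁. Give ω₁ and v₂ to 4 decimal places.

ω₁ = 1.1481, v₂ = 0.5590

heading to target = atan2(-3.5−-3, 0−1) = -2.6779
Δθ = wrap(-2.6779 − 1.3090) = 2.2962; ω₁ = Δθ/dt₁ = 1.1481
distance = √((0−1)² + (-3.5−-3)²) = 1.1180; v₂ = distance/dt₂ = 0.5590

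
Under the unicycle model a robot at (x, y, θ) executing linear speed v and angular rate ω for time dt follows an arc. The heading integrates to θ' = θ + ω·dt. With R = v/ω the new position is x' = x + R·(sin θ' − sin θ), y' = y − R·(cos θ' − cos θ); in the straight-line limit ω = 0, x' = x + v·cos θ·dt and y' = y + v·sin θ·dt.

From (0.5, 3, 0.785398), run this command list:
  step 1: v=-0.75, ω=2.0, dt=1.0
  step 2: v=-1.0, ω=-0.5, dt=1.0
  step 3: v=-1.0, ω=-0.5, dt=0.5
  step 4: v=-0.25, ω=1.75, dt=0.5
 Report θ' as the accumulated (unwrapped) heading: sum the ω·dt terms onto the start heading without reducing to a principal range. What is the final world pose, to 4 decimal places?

step 1: θ'=2.7854 (R=-0.3750) → pose (0.6344, 2.3834, 2.7854)
step 2: θ'=2.2854 (R=2.0000) → pose (1.4477, 1.8195, 2.2854)
step 3: θ'=2.0354 (R=2.0000) → pose (1.7250, 1.4050, 2.0354)
step 4: θ'=2.9104 (R=-0.1429) → pose (1.8200, 1.3300, 2.9104)

(1.8200, 1.3300, 2.9104)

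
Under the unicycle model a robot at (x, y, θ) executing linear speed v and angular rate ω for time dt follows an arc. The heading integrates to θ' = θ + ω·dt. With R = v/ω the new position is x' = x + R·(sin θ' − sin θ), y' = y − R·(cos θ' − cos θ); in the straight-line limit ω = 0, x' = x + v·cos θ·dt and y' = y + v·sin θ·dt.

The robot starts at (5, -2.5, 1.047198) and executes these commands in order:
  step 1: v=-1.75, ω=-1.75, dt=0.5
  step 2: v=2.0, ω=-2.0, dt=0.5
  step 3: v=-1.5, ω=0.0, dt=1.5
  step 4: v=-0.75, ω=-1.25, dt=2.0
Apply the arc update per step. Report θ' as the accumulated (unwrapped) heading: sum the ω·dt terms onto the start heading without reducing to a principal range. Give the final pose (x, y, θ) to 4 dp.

(4.2439, -0.6414, -3.3278)

step 1: θ'=0.1722 (R=1.0000) → pose (4.3053, -2.9852, 0.1722)
step 2: θ'=-0.8278 (R=-1.0000) → pose (5.2131, -3.2939, -0.8278)
step 3: θ'=-0.8278 (straight) → pose (3.6910, -1.6369, -0.8278)
step 4: θ'=-3.3278 (R=0.6000) → pose (4.2439, -0.6414, -3.3278)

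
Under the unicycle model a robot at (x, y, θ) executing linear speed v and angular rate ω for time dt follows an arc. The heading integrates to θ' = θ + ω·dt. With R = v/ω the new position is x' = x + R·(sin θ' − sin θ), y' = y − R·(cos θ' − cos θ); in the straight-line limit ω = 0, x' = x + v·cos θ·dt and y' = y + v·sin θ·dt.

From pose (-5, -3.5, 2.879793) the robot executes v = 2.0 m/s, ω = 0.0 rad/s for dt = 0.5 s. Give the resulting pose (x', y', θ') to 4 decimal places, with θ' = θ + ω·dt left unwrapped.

θ' = 2.8798 + 0.0·0.5 = 2.8798
ω = 0 → straight: x' = -5 + 2.0·cos(2.8798)·0.5 = -5.9659
y' = -3.5 + 2.0·sin(2.8798)·0.5 = -3.2412

(-5.9659, -3.2412, 2.8798)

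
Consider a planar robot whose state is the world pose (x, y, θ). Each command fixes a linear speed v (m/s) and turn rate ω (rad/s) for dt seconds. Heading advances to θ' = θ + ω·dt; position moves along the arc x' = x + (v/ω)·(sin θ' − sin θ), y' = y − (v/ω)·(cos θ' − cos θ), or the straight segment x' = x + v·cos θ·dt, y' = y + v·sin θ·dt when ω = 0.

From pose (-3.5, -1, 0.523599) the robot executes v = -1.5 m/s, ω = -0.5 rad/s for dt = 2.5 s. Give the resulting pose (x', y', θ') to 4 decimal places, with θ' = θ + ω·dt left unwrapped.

θ' = 0.5236 + -0.5·2.5 = -0.7264
R = v/ω = -1.5/-0.5 = 3.0000
x' = -3.5 + 3.0000·(sin -0.7264 − sin 0.5236) = -6.9926
y' = -1 − 3.0000·(cos -0.7264 − cos 0.5236) = -0.6446

(-6.9926, -0.6446, -0.7264)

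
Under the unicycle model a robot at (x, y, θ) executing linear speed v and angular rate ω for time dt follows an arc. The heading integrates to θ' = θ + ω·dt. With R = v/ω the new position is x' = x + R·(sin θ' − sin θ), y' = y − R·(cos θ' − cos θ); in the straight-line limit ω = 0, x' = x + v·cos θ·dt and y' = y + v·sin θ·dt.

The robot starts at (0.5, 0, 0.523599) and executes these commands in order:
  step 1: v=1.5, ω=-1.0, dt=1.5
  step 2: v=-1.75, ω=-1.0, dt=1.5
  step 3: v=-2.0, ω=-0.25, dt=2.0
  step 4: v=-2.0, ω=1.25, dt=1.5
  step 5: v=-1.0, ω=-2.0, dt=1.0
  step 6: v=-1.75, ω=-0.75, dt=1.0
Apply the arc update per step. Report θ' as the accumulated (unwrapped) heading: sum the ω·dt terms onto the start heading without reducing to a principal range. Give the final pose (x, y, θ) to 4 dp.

(9.6886, 5.9607, -3.8514)

step 1: θ'=-0.9764 (R=-1.5000) → pose (2.4927, -0.4590, -0.9764)
step 2: θ'=-2.4764 (R=1.7500) → pose (2.8625, 1.8979, -2.4764)
step 3: θ'=-2.9764 (R=8.0000) → pose (6.4846, 3.4946, -2.9764)
step 4: θ'=-1.1014 (R=-1.6000) → pose (7.6485, 5.7966, -1.1014)
step 5: θ'=-3.1014 (R=0.5000) → pose (8.0743, 6.5223, -3.1014)
step 6: θ'=-3.8514 (R=2.3333) → pose (9.6886, 5.9607, -3.8514)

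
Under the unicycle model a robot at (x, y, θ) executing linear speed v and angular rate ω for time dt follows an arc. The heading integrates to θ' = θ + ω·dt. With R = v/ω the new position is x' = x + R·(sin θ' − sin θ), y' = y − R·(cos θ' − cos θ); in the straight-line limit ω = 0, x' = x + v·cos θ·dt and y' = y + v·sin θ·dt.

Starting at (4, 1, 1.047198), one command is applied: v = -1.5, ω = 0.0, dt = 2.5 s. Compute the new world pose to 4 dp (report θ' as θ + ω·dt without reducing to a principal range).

θ' = 1.0472 + 0.0·2.5 = 1.0472
ω = 0 → straight: x' = 4 + -1.5·cos(1.0472)·2.5 = 2.1250
y' = 1 + -1.5·sin(1.0472)·2.5 = -2.2476

(2.1250, -2.2476, 1.0472)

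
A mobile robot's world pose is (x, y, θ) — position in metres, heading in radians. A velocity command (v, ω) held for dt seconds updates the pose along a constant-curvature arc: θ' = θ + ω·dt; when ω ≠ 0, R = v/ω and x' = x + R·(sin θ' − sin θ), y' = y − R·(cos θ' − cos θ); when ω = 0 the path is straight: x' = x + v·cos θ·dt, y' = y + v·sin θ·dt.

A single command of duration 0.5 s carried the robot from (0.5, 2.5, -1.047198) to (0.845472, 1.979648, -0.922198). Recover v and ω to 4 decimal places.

v = 1.2500, ω = 0.2500

Δθ = -0.922198 − -1.047198 = 0.125000
ω = Δθ/dt = 0.125000/0.5 = 0.2500
R = −Δy/(cos θ' − cos θ) = 5.0000
v = R·ω = 5.0000·0.2500 = 1.2500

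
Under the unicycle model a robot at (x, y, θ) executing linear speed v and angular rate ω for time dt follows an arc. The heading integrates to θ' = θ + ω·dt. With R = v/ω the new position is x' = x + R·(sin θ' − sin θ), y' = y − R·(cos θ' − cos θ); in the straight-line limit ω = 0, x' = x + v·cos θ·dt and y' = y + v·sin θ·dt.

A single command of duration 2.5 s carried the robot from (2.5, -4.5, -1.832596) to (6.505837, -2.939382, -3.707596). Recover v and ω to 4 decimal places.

Δθ = -3.707596 − -1.832596 = -1.875000
ω = Δθ/dt = -1.875000/2.5 = -0.7500
R = Δx/(sin θ' − sin θ) = 2.6667
v = R·ω = 2.6667·-0.7500 = -2.0000

v = -2.0000, ω = -0.7500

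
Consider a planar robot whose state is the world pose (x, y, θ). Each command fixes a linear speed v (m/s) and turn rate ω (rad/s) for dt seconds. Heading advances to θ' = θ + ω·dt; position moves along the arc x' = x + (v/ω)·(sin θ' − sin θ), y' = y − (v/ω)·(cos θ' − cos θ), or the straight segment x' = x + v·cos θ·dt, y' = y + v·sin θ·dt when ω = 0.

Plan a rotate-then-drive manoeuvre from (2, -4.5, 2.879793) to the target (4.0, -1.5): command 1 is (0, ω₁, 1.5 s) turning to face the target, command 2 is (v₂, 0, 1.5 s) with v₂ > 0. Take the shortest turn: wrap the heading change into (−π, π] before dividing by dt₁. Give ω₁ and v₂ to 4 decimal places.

heading to target = atan2(-1.5−-4.5, 4−2) = 0.9828
Δθ = wrap(0.9828 − 2.8798) = -1.8970; ω₁ = Δθ/dt₁ = -1.2647
distance = √((4−2)² + (-1.5−-4.5)²) = 3.6056; v₂ = distance/dt₂ = 2.4037

ω₁ = -1.2647, v₂ = 2.4037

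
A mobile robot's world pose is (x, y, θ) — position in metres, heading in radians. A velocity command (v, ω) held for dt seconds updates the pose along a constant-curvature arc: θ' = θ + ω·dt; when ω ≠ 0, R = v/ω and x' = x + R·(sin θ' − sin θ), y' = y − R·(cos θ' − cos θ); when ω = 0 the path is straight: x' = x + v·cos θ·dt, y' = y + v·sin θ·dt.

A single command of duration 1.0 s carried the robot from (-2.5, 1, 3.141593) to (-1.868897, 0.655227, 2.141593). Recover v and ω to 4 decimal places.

Δθ = 2.141593 − 3.141593 = -1.000000
ω = Δθ/dt = -1.000000/1.0 = -1.0000
R = Δx/(sin θ' − sin θ) = 0.7500
v = R·ω = 0.7500·-1.0000 = -0.7500

v = -0.7500, ω = -1.0000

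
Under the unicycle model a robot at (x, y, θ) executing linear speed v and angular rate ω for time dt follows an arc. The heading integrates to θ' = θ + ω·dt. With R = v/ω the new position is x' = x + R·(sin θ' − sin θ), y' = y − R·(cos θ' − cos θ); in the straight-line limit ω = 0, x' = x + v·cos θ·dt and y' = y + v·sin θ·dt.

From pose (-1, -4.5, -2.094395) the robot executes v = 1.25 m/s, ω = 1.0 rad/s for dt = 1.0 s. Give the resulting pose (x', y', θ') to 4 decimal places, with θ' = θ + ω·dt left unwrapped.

(-1.0283, -5.6982, -1.0944)

θ' = -2.0944 + 1.0·1.0 = -1.0944
R = v/ω = 1.25/1.0 = 1.2500
x' = -1 + 1.2500·(sin -1.0944 − sin -2.0944) = -1.0283
y' = -4.5 − 1.2500·(cos -1.0944 − cos -2.0944) = -5.6982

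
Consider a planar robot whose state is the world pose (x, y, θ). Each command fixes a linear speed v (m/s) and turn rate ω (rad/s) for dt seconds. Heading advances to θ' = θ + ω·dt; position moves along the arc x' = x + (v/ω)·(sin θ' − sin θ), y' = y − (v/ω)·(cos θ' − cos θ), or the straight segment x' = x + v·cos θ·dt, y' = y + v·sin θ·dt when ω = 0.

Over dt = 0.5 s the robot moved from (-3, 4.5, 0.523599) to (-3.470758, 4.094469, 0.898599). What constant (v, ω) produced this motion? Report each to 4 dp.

v = -1.2500, ω = 0.7500

Δθ = 0.898599 − 0.523599 = 0.375000
ω = Δθ/dt = 0.375000/0.5 = 0.7500
R = Δx/(sin θ' − sin θ) = -1.6667
v = R·ω = -1.6667·0.7500 = -1.2500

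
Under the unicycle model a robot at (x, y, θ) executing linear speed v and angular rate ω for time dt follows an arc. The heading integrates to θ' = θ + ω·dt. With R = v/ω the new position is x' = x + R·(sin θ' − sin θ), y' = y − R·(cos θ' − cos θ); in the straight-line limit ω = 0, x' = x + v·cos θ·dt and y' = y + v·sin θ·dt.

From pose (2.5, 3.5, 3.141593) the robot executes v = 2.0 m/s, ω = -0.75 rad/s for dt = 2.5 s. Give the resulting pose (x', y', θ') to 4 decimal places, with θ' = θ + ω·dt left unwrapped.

θ' = 3.1416 + -0.75·2.5 = 1.2666
R = v/ω = 2.0/-0.75 = -2.6667
x' = 2.5 + -2.6667·(sin 1.2666 − sin 3.1416) = -0.0442
y' = 3.5 − -2.6667·(cos 1.2666 − cos 3.1416) = 6.9654

(-0.0442, 6.9654, 1.2666)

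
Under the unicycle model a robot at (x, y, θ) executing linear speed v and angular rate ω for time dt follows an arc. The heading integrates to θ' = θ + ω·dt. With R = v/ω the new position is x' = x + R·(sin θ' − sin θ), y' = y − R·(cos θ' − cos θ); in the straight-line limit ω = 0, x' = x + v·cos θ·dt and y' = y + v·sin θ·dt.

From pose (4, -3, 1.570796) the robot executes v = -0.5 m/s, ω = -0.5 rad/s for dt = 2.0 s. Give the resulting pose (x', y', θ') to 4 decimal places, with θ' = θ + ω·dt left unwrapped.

(3.5403, -3.8415, 0.5708)

θ' = 1.5708 + -0.5·2.0 = 0.5708
R = v/ω = -0.5/-0.5 = 1.0000
x' = 4 + 1.0000·(sin 0.5708 − sin 1.5708) = 3.5403
y' = -3 − 1.0000·(cos 0.5708 − cos 1.5708) = -3.8415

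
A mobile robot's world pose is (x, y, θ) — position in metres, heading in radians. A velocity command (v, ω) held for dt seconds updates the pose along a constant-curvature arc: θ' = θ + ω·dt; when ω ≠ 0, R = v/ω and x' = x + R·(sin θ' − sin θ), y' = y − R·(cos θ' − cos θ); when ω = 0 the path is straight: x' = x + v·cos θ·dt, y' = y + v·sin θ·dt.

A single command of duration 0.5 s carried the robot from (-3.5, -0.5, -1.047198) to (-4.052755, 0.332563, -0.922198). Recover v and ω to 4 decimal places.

Δθ = -0.922198 − -1.047198 = 0.125000
ω = Δθ/dt = 0.125000/0.5 = 0.2500
R = −Δy/(cos θ' − cos θ) = -8.0000
v = R·ω = -8.0000·0.2500 = -2.0000

v = -2.0000, ω = 0.2500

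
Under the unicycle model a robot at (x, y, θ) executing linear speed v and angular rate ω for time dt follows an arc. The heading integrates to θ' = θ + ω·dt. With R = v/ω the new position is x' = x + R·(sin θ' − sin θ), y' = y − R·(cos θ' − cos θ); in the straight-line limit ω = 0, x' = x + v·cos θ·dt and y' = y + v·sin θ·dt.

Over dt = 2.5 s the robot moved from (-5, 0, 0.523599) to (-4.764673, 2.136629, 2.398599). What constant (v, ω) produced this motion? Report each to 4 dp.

Δθ = 2.398599 − 0.523599 = 1.875000
ω = Δθ/dt = 1.875000/2.5 = 0.7500
R = −Δy/(cos θ' − cos θ) = 1.3333
v = R·ω = 1.3333·0.7500 = 1.0000

v = 1.0000, ω = 0.7500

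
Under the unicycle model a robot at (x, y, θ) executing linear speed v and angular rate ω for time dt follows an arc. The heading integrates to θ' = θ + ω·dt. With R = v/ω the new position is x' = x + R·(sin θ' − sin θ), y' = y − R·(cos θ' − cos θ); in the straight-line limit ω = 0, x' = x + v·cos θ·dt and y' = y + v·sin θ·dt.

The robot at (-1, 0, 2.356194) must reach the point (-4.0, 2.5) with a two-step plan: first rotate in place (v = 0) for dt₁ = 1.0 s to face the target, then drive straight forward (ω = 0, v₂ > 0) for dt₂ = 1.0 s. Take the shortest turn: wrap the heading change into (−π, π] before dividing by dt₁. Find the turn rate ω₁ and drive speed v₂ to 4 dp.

ω₁ = 0.0907, v₂ = 3.9051

heading to target = atan2(2.5−0, -4−-1) = 2.4469
Δθ = wrap(2.4469 − 2.3562) = 0.0907; ω₁ = Δθ/dt₁ = 0.0907
distance = √((-4−-1)² + (2.5−0)²) = 3.9051; v₂ = distance/dt₂ = 3.9051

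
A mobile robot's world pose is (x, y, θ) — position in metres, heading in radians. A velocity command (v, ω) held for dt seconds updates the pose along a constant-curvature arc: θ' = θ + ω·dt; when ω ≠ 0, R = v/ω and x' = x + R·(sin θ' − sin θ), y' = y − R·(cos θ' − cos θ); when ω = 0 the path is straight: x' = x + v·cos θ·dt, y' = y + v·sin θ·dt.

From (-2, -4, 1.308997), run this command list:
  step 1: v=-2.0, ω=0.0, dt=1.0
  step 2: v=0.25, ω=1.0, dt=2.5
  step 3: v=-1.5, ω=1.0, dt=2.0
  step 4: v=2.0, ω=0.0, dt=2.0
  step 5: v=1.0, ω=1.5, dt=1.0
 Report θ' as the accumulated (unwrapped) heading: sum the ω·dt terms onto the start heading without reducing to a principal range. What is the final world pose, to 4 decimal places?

(1.2758, -4.7371, 7.3090)

step 1: θ'=1.3090 (straight) → pose (-2.5176, -5.9319, 1.3090)
step 2: θ'=3.8090 (R=0.2500) → pose (-2.9139, -5.6708, 3.8090)
step 3: θ'=5.8090 (R=-1.5000) → pose (-3.1574, -3.1581, 5.8090)
step 4: θ'=5.8090 (straight) → pose (0.4013, -4.9846, 5.8090)
step 5: θ'=7.3090 (R=0.6667) → pose (1.2758, -4.7371, 7.3090)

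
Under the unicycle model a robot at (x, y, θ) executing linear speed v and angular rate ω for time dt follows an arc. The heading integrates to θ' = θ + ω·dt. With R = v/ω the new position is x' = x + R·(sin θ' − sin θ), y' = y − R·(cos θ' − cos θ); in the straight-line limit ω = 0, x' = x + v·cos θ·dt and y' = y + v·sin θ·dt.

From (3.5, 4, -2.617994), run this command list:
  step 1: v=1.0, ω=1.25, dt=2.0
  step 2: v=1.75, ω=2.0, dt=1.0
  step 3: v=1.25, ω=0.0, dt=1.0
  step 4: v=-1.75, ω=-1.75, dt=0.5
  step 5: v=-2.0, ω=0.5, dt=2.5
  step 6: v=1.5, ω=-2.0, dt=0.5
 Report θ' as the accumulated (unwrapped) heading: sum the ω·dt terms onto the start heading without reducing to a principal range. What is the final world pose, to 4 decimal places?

(4.4055, 0.0336, 1.2570)

step 1: θ'=-0.1180 (R=0.8000) → pose (3.8058, 2.5127, -0.1180)
step 2: θ'=1.8820 (R=0.8750) → pose (4.7418, 3.6496, 1.8820)
step 3: θ'=1.8820 (straight) → pose (4.3590, 4.8395, 1.8820)
step 4: θ'=1.0070 (R=1.0000) → pose (4.2523, 3.9989, 1.0070)
step 5: θ'=2.2570 (R=-4.0000) → pose (4.5386, -0.6731, 2.2570)
step 6: θ'=1.2570 (R=-0.7500) → pose (4.4055, 0.0336, 1.2570)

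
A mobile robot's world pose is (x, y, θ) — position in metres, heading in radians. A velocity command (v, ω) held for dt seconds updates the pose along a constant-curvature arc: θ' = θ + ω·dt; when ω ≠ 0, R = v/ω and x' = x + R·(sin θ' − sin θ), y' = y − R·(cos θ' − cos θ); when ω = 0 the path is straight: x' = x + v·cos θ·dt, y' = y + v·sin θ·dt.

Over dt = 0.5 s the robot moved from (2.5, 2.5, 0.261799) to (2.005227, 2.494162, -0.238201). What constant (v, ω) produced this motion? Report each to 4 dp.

v = -1.0000, ω = -1.0000

Δθ = -0.238201 − 0.261799 = -0.500000
ω = Δθ/dt = -0.500000/0.5 = -1.0000
R = Δx/(sin θ' − sin θ) = 1.0000
v = R·ω = 1.0000·-1.0000 = -1.0000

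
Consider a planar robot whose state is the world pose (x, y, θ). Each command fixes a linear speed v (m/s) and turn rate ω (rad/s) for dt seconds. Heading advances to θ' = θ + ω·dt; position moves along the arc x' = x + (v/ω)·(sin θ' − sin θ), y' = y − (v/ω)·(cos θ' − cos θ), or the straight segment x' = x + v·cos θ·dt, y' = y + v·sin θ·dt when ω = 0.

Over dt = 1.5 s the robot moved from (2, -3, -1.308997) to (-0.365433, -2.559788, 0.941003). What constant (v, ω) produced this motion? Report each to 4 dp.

v = -2.0000, ω = 1.5000

Δθ = 0.941003 − -1.308997 = 2.250000
ω = Δθ/dt = 2.250000/1.5 = 1.5000
R = Δx/(sin θ' − sin θ) = -1.3333
v = R·ω = -1.3333·1.5000 = -2.0000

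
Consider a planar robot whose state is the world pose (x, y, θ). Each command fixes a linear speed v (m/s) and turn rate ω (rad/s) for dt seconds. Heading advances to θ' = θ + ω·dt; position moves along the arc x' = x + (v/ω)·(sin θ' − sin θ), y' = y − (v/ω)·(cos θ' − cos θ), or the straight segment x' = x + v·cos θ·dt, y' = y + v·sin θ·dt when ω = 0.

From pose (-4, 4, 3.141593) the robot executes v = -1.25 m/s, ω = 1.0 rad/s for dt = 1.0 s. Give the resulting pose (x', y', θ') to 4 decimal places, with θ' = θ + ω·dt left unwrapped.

(-2.9482, 4.5746, 4.1416)

θ' = 3.1416 + 1.0·1.0 = 4.1416
R = v/ω = -1.25/1.0 = -1.2500
x' = -4 + -1.2500·(sin 4.1416 − sin 3.1416) = -2.9482
y' = 4 − -1.2500·(cos 4.1416 − cos 3.1416) = 4.5746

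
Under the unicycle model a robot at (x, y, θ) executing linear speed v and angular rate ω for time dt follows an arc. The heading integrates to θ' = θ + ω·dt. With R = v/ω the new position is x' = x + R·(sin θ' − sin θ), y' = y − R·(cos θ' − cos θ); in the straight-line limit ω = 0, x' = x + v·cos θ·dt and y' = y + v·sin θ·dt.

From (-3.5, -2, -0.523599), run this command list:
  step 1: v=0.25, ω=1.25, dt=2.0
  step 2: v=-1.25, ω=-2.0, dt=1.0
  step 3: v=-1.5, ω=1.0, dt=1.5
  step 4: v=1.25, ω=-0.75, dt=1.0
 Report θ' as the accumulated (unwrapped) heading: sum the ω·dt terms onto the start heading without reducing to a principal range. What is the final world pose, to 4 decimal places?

step 1: θ'=1.9764 (R=0.2000) → pose (-3.2162, -1.7479, 1.9764)
step 2: θ'=-0.0236 (R=0.6250) → pose (-3.8053, -2.6193, -0.0236)
step 3: θ'=1.4764 (R=-1.5000) → pose (-5.3340, -3.9775, 1.4764)
step 4: θ'=0.7264 (R=-1.6667) → pose (-4.7817, -2.8887, 0.7264)

(-4.7817, -2.8887, 0.7264)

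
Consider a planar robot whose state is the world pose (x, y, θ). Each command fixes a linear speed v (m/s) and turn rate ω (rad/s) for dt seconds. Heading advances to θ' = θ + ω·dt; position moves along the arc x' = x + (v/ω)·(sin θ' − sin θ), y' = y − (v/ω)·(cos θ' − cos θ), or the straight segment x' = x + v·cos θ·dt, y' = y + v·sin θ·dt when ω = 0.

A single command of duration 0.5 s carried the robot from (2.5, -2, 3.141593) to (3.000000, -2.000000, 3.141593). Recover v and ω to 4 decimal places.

v = -1.0000, ω = 0.0000

Δθ = 3.141593 − 3.141593 = 0.000000
ω = Δθ/dt = 0.000000/0.5 = 0.0000
ω = 0 → v = (Δx·cos θ + Δy·sin θ)/dt = -1.0000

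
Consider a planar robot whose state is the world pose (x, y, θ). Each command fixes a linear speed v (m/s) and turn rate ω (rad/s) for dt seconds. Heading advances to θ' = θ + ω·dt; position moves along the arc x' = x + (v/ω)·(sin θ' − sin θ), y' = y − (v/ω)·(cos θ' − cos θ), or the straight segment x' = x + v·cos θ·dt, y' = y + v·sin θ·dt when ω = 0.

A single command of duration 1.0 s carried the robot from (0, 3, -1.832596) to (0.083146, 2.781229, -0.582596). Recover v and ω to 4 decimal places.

v = 0.2500, ω = 1.2500

Δθ = -0.582596 − -1.832596 = 1.250000
ω = Δθ/dt = 1.250000/1.0 = 1.2500
R = −Δy/(cos θ' − cos θ) = 0.2000
v = R·ω = 0.2000·1.2500 = 0.2500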